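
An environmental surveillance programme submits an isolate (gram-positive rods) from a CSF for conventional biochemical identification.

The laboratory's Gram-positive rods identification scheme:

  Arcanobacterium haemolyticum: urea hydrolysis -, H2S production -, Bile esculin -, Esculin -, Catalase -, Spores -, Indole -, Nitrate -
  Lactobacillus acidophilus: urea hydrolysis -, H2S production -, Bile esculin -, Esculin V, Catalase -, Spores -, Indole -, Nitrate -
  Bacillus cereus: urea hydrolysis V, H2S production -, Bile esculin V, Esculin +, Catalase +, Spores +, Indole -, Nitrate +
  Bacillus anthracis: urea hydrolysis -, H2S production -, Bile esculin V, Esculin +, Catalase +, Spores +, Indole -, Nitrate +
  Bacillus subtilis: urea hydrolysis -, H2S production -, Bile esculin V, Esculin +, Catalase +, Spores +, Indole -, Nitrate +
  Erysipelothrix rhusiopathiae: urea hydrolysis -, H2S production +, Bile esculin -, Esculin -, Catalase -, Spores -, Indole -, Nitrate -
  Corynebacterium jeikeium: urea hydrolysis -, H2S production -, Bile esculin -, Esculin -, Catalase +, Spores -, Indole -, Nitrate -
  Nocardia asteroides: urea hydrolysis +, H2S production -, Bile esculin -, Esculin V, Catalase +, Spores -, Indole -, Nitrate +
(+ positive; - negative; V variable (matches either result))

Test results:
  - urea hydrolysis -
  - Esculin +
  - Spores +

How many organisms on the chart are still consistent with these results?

3

urea hydrolysis -: excludes Nocardia asteroides — 7 left.
Esculin +: excludes Arcanobacterium haemolyticum, Erysipelothrix rhusiopathiae, Corynebacterium jeikeium — 4 left.
Spores +: excludes Lactobacillus acidophilus — 3 left.
Still consistent: Bacillus anthracis, Bacillus cereus, Bacillus subtilis.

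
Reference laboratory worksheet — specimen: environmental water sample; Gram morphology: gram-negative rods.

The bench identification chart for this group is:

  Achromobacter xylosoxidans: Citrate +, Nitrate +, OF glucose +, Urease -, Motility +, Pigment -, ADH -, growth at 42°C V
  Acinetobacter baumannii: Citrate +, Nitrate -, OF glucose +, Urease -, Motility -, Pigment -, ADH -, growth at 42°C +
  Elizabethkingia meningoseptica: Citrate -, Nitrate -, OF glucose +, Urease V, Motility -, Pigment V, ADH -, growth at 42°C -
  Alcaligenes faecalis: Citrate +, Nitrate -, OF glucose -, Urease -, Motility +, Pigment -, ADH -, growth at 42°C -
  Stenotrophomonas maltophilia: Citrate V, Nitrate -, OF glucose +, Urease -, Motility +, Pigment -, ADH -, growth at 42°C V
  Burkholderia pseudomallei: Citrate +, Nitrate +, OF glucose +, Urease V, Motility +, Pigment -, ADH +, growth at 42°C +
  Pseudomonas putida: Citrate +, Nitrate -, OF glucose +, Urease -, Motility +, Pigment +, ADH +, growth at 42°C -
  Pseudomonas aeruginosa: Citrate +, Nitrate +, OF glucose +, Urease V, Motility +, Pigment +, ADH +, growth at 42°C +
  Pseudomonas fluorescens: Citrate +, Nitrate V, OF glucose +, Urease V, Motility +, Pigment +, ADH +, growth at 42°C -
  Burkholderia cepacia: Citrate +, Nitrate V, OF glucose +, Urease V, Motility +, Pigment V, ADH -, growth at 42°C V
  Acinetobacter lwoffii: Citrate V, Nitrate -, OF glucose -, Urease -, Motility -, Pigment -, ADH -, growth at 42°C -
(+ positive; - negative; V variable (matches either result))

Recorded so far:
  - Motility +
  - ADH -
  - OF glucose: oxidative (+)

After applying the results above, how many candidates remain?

ADH -: excludes Burkholderia pseudomallei, Pseudomonas putida, Pseudomonas aeruginosa, Pseudomonas fluorescens — 7 left.
OF glucose +: excludes Alcaligenes faecalis, Acinetobacter lwoffii — 5 left.
Motility +: excludes Acinetobacter baumannii, Elizabethkingia meningoseptica — 3 left.
Still consistent: Achromobacter xylosoxidans, Burkholderia cepacia, Stenotrophomonas maltophilia.

3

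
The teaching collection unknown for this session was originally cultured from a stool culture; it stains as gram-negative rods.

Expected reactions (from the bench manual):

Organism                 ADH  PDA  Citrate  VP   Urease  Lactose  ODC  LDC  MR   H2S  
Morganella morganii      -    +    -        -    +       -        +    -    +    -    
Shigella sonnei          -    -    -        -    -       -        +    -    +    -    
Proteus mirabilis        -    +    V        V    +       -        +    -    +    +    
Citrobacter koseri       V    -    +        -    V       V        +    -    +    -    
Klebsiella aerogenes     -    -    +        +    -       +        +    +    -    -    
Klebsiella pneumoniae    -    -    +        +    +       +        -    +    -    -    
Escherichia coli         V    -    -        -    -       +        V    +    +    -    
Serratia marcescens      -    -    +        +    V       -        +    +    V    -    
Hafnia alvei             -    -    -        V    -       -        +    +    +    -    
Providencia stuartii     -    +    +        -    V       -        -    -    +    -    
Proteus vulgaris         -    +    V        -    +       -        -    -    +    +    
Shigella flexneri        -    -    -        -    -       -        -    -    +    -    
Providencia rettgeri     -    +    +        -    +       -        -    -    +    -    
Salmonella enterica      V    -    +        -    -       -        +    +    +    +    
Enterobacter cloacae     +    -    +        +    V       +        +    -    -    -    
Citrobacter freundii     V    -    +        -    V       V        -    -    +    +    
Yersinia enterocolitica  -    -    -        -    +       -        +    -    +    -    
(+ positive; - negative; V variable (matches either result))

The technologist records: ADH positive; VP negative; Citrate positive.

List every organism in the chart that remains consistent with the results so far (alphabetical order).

Citrobacter freundii, Citrobacter koseri, Salmonella enterica

ADH +: excludes 12 organisms — 5 left.
VP -: excludes Enterobacter cloacae — 4 left.
Citrate +: excludes Escherichia coli — 3 left.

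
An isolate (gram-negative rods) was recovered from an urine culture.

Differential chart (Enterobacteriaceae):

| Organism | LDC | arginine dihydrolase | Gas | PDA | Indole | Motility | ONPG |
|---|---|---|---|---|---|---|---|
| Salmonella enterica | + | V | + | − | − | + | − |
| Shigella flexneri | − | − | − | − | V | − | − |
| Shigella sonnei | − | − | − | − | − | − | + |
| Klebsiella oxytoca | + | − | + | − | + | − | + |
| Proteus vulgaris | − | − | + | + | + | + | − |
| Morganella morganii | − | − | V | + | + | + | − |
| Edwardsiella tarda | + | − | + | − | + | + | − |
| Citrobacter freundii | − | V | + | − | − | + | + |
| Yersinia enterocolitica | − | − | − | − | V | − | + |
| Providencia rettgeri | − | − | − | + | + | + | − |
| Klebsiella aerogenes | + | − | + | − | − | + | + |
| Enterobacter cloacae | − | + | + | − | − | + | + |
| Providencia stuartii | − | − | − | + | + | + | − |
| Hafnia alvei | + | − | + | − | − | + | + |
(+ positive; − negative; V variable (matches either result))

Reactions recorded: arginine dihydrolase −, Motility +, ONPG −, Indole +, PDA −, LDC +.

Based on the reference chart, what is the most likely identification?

Edwardsiella tarda

PDA −: excludes Proteus vulgaris, Morganella morganii, Providencia rettgeri, Providencia stuartii — 10 left.
arginine dihydrolase −: excludes Enterobacter cloacae — 9 left.
ONPG −: excludes 6 organisms — 3 left.
Indole +: excludes Salmonella enterica — 2 left.
Motility +: excludes Shigella flexneri — 1 left.
LDC +: the one remaining candidate is consistent.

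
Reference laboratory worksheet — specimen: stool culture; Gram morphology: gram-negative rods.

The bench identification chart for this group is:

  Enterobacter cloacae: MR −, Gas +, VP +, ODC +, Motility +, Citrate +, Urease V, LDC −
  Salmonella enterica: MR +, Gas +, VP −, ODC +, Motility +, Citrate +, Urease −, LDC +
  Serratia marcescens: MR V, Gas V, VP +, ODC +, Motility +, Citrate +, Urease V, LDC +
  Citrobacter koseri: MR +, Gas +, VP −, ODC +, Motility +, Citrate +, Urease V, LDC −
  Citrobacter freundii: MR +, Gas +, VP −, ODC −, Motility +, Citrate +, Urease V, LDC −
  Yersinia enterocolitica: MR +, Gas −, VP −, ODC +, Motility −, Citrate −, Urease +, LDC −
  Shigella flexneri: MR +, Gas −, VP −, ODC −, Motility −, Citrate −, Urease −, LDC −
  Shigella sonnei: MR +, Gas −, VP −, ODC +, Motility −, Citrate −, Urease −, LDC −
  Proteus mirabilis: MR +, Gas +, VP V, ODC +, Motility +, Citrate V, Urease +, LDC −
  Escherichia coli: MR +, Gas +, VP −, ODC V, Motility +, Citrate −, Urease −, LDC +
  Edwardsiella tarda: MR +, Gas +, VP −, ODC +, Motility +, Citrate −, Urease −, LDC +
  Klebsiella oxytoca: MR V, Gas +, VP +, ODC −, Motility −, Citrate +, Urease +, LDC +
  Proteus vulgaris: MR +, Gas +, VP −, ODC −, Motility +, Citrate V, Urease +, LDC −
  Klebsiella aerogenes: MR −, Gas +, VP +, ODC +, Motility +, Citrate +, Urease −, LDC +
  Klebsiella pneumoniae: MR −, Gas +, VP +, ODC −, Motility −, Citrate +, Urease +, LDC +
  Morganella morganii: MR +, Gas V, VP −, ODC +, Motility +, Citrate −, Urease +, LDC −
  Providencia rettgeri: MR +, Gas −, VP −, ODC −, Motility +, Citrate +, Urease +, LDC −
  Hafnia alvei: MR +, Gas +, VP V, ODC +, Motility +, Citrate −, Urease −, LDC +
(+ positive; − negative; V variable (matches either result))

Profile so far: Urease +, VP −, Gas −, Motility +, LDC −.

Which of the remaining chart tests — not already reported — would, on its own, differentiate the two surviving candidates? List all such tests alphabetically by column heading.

Citrate, ODC

Urease +: excludes 7 organisms — 11 left.
VP −: excludes Enterobacter cloacae, Serratia marcescens, Klebsiella oxytoca, Klebsiella pneumoniae — 7 left.
LDC −: all 7 remaining candidates are consistent.
Motility +: excludes Yersinia enterocolitica — 6 left.
Gas −: excludes Citrobacter koseri, Citrobacter freundii, Proteus mirabilis, Proteus vulgaris — 2 left.
Two candidates remain: Morganella morganii and Providencia rettgeri.
  MR: + vs + — same for both, does not separate.
  ODC: Morganella morganii +, Providencia rettgeri − — discriminates.
  Citrate: Morganella morganii −, Providencia rettgeri + — discriminates.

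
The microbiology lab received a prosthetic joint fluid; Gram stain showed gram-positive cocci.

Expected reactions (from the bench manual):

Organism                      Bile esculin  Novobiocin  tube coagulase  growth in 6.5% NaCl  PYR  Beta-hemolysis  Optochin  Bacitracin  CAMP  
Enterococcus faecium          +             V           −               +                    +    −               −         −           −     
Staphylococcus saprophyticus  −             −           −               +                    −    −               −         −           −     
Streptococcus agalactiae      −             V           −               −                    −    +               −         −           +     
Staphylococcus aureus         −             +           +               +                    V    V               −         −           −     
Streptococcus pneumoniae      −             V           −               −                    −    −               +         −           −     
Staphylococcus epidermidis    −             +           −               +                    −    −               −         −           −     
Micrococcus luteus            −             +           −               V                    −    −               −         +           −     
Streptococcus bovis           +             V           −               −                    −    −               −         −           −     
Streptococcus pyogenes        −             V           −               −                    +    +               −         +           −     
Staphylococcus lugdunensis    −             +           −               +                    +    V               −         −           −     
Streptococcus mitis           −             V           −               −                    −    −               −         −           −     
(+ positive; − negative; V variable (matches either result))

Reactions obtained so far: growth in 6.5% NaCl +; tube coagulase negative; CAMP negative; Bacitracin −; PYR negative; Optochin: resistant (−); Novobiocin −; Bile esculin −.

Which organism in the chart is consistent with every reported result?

Staphylococcus saprophyticus

Novobiocin −: excludes Staphylococcus aureus, Staphylococcus epidermidis, Micrococcus luteus, Staphylococcus lugdunensis — 7 left.
Bacitracin −: excludes Streptococcus pyogenes — 6 left.
growth in 6.5% NaCl +: excludes Streptococcus agalactiae, Streptococcus pneumoniae, Streptococcus bovis, Streptococcus mitis — 2 left.
PYR −: excludes Enterococcus faecium — 1 left.
CAMP −: the one remaining candidate is consistent.
Bile esculin −: the one remaining candidate is consistent.
Optochin −: the one remaining candidate is consistent.
tube coagulase −: the one remaining candidate is consistent.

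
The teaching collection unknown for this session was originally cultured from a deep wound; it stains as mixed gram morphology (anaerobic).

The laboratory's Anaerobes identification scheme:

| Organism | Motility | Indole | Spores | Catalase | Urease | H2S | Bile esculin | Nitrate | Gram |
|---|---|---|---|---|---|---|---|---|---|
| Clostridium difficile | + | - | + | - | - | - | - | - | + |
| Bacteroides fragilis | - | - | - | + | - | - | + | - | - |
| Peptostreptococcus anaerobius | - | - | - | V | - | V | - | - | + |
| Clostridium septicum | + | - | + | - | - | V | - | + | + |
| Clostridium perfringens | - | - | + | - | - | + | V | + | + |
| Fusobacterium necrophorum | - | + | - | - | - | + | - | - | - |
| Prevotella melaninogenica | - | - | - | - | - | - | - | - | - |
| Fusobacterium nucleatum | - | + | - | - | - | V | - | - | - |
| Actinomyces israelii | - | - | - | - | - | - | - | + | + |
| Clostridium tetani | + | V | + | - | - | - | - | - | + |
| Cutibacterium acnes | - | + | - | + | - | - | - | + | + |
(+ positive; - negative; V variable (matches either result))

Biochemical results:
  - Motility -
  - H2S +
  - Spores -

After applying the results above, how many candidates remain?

Spores -: excludes Clostridium difficile, Clostridium septicum, Clostridium perfringens, Clostridium tetani — 7 left.
Motility -: all 7 remaining candidates are consistent.
H2S +: excludes Bacteroides fragilis, Prevotella melaninogenica, Actinomyces israelii, Cutibacterium acnes — 3 left.
Still consistent: Fusobacterium necrophorum, Fusobacterium nucleatum, Peptostreptococcus anaerobius.

3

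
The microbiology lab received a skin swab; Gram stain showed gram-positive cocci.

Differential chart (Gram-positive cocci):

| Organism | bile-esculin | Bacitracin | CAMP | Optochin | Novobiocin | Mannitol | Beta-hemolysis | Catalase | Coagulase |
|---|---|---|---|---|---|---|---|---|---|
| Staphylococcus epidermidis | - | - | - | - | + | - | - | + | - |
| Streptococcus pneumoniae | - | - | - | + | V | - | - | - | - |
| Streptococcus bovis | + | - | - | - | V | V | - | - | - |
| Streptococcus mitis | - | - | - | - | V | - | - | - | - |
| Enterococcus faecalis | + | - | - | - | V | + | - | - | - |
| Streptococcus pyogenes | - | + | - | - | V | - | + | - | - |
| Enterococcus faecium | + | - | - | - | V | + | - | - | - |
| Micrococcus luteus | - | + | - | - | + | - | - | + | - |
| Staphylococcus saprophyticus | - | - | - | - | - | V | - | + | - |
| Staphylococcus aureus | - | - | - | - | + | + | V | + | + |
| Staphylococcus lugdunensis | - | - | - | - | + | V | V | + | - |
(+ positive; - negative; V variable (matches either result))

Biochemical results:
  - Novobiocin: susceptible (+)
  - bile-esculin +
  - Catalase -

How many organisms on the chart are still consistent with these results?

bile-esculin +: excludes 8 organisms — 3 left.
Catalase -: all 3 remaining candidates are consistent.
Novobiocin +: all 3 remaining candidates are consistent.
Still consistent: Enterococcus faecalis, Enterococcus faecium, Streptococcus bovis.

3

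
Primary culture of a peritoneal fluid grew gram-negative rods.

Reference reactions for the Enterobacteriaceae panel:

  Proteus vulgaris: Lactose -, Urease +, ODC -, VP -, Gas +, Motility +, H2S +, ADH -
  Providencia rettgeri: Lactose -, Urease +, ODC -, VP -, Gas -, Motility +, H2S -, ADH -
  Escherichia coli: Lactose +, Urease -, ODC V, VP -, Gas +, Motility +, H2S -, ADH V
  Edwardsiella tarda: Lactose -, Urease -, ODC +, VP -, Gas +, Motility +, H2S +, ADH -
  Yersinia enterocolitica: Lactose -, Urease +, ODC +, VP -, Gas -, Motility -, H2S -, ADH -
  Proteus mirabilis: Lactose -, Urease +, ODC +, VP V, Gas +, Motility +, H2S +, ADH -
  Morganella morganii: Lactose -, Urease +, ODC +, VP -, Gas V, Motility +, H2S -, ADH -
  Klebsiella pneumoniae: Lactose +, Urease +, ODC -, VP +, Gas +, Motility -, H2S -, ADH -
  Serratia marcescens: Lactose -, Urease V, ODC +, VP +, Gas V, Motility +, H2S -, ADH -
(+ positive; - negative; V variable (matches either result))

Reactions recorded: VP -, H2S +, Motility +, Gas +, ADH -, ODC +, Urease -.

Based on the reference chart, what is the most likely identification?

ADH -: all 9 remaining candidates are consistent.
Urease -: excludes 6 organisms — 3 left.
Motility +: all 3 remaining candidates are consistent.
ODC +: all 3 remaining candidates are consistent.
VP -: excludes Serratia marcescens — 2 left.
H2S +: excludes Escherichia coli — 1 left.
Gas +: the one remaining candidate is consistent.

Edwardsiella tarda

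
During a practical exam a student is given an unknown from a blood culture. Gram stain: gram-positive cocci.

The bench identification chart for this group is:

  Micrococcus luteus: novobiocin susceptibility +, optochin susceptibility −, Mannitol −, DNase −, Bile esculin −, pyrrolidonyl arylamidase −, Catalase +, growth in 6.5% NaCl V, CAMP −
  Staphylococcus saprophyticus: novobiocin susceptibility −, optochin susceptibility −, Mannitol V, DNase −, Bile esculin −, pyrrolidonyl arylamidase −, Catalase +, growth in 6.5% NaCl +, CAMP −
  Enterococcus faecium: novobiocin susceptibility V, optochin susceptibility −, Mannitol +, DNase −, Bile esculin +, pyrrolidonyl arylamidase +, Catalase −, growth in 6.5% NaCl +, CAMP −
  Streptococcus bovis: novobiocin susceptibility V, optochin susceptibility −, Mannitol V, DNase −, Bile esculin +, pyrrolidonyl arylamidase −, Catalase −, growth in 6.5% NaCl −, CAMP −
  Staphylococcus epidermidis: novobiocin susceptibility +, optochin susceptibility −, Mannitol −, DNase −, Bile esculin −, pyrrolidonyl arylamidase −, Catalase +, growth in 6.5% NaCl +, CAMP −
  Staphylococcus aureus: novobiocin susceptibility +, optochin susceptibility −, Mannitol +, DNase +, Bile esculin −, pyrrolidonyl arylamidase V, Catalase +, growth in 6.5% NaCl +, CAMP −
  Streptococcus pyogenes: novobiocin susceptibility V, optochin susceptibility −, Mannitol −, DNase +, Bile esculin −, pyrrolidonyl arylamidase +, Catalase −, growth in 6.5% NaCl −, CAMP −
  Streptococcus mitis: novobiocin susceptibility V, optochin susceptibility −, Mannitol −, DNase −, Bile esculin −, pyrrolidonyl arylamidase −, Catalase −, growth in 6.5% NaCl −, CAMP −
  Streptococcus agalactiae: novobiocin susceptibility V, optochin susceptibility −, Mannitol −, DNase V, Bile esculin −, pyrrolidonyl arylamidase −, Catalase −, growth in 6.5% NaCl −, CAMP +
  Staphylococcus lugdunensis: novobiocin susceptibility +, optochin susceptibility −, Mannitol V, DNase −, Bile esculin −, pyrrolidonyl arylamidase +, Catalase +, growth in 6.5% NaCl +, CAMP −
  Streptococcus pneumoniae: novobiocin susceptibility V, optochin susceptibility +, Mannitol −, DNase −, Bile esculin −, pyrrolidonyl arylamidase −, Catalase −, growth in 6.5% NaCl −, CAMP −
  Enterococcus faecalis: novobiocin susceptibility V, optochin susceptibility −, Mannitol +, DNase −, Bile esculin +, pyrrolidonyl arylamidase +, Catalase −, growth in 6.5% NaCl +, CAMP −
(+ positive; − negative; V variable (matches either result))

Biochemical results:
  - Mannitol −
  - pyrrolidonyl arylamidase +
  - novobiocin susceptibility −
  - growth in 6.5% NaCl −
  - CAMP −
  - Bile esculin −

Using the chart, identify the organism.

Streptococcus pyogenes

novobiocin susceptibility −: excludes Micrococcus luteus, Staphylococcus epidermidis, Staphylococcus aureus, Staphylococcus lugdunensis — 8 left.
CAMP −: excludes Streptococcus agalactiae — 7 left.
Mannitol −: excludes Enterococcus faecium, Enterococcus faecalis — 5 left.
growth in 6.5% NaCl −: excludes Staphylococcus saprophyticus — 4 left.
pyrrolidonyl arylamidase +: excludes Streptococcus bovis, Streptococcus mitis, Streptococcus pneumoniae — 1 left.
Bile esculin −: the one remaining candidate is consistent.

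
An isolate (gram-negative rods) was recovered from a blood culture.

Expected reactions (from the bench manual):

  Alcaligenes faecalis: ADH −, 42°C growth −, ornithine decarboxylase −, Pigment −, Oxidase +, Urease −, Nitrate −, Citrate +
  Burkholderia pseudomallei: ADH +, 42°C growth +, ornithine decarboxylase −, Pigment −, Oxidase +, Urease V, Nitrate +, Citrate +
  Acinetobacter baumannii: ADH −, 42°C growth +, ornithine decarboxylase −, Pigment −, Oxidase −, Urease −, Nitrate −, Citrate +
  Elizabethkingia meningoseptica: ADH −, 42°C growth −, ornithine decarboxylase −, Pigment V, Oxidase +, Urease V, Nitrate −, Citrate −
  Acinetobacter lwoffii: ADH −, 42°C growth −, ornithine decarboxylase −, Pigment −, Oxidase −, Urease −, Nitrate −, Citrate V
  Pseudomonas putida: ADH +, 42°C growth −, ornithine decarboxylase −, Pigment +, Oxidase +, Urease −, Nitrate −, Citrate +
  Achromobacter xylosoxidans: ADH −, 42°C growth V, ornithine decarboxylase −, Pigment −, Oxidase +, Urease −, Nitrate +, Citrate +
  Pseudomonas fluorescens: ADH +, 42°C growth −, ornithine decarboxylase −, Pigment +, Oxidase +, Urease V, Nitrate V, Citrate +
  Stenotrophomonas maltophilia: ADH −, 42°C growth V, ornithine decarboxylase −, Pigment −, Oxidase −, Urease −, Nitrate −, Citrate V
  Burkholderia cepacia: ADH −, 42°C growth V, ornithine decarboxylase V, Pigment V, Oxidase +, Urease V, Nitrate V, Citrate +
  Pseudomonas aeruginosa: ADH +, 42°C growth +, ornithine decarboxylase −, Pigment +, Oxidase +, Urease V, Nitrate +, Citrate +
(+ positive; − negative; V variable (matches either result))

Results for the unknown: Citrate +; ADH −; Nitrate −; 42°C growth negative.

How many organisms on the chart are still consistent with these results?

4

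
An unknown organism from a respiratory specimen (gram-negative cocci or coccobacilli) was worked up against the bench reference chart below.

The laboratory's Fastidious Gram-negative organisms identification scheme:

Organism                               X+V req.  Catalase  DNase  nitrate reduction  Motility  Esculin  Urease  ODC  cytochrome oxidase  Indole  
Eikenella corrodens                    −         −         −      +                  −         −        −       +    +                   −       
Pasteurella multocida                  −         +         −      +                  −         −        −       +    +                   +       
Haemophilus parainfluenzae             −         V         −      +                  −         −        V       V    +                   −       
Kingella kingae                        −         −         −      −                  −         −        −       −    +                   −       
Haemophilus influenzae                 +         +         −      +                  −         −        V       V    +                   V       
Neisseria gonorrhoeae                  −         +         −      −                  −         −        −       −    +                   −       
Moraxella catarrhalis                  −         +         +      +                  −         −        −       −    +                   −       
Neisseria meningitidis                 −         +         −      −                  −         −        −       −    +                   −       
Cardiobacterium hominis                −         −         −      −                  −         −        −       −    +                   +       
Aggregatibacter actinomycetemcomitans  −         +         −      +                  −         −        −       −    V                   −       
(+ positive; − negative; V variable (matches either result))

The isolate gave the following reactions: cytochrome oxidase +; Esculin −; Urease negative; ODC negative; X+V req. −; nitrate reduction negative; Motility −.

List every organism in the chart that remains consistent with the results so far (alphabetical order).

Cardiobacterium hominis, Kingella kingae, Neisseria gonorrhoeae, Neisseria meningitidis

ODC −: excludes Eikenella corrodens, Pasteurella multocida — 8 left.
Motility −: all 8 remaining candidates are consistent.
Urease −: all 8 remaining candidates are consistent.
Esculin −: all 8 remaining candidates are consistent.
X+V req. −: excludes Haemophilus influenzae — 7 left.
cytochrome oxidase +: all 7 remaining candidates are consistent.
nitrate reduction −: excludes Haemophilus parainfluenzae, Moraxella catarrhalis, Aggregatibacter actinomycetemcomitans — 4 left.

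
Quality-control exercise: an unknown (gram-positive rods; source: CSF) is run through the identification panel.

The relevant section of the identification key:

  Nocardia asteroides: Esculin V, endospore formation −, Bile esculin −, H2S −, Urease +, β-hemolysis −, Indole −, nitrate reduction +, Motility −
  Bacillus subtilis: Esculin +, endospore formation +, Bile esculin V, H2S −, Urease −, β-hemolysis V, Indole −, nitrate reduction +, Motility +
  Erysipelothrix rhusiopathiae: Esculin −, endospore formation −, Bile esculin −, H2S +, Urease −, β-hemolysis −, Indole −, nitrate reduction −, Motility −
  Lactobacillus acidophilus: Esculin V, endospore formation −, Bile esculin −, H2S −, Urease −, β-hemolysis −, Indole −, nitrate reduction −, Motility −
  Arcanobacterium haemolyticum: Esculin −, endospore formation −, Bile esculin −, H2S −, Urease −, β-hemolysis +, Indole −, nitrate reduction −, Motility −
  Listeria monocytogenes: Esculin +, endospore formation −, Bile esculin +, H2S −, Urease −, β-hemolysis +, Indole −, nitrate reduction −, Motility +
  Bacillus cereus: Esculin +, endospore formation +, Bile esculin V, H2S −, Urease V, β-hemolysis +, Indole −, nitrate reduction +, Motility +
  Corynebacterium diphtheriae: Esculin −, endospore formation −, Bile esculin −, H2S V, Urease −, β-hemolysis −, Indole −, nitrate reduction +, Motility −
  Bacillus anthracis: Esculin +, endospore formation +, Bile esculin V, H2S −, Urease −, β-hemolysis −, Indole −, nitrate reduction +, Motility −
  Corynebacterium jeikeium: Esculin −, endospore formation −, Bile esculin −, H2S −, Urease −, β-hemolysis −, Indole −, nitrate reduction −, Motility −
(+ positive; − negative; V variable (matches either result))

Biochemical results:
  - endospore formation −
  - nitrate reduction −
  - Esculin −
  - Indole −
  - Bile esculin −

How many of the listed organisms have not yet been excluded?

4

Esculin −: excludes Bacillus subtilis, Listeria monocytogenes, Bacillus cereus, Bacillus anthracis — 6 left.
Indole −: all 6 remaining candidates are consistent.
endospore formation −: all 6 remaining candidates are consistent.
Bile esculin −: all 6 remaining candidates are consistent.
nitrate reduction −: excludes Nocardia asteroides, Corynebacterium diphtheriae — 4 left.
Still consistent: Arcanobacterium haemolyticum, Corynebacterium jeikeium, Erysipelothrix rhusiopathiae, Lactobacillus acidophilus.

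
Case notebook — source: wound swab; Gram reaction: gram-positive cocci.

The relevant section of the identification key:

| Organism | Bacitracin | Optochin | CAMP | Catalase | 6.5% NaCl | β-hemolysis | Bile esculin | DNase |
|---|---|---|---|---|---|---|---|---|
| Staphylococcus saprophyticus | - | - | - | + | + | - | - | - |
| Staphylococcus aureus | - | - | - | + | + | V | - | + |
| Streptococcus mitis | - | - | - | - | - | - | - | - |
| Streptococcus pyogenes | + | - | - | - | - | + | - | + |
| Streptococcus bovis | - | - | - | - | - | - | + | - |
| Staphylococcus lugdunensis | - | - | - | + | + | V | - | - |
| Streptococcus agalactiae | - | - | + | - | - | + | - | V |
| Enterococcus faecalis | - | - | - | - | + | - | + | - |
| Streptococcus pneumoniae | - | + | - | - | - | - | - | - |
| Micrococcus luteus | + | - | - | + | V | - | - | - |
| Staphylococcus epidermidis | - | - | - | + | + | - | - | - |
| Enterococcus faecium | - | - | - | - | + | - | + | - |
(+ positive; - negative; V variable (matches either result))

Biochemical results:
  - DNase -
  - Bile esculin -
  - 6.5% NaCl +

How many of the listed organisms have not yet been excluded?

4

DNase -: excludes Staphylococcus aureus, Streptococcus pyogenes — 10 left.
6.5% NaCl +: excludes Streptococcus mitis, Streptococcus bovis, Streptococcus agalactiae, Streptococcus pneumoniae — 6 left.
Bile esculin -: excludes Enterococcus faecalis, Enterococcus faecium — 4 left.
Still consistent: Micrococcus luteus, Staphylococcus epidermidis, Staphylococcus lugdunensis, Staphylococcus saprophyticus.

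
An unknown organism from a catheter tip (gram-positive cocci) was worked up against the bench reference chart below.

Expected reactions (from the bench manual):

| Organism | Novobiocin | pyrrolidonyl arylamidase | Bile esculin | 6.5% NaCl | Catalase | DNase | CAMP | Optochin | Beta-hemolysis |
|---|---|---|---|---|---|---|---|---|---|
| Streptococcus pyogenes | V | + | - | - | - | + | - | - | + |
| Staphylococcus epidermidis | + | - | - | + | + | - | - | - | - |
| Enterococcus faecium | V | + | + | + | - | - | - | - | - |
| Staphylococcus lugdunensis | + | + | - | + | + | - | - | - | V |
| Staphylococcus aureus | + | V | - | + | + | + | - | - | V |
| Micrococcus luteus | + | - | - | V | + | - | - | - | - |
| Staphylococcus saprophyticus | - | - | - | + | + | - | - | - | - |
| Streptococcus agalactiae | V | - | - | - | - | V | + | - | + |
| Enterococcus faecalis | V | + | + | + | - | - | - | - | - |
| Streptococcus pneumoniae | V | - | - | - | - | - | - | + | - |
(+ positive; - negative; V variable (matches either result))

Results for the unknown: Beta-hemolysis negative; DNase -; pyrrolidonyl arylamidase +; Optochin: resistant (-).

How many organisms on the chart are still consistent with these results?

pyrrolidonyl arylamidase +: excludes 5 organisms — 5 left.
Optochin -: all 5 remaining candidates are consistent.
Beta-hemolysis -: excludes Streptococcus pyogenes — 4 left.
DNase -: excludes Staphylococcus aureus — 3 left.
Still consistent: Enterococcus faecalis, Enterococcus faecium, Staphylococcus lugdunensis.

3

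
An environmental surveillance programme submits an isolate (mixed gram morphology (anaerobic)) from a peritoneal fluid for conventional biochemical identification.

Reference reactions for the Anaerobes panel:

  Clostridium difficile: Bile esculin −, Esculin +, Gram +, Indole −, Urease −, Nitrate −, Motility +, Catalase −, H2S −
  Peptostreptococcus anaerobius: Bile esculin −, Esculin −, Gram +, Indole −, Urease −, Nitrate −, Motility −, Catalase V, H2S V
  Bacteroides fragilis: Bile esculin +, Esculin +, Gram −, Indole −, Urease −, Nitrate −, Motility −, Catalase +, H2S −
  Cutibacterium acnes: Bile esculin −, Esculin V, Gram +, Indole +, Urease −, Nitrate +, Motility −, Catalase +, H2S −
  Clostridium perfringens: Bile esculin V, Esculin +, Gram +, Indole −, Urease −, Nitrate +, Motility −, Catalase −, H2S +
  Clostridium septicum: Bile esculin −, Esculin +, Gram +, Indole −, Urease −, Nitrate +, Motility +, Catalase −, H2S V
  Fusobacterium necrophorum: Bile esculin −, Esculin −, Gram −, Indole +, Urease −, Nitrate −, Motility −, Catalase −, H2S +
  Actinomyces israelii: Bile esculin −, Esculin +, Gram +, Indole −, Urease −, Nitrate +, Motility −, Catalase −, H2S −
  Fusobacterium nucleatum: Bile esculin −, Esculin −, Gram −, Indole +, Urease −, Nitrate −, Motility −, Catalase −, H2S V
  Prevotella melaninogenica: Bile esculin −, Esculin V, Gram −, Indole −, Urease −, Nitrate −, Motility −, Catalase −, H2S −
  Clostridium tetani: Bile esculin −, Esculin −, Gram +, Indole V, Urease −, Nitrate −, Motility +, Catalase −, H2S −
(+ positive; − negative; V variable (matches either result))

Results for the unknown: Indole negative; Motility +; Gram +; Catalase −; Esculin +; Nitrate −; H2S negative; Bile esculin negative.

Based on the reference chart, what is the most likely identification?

H2S −: excludes Clostridium perfringens, Fusobacterium necrophorum — 9 left.
Bile esculin −: excludes Bacteroides fragilis — 8 left.
Gram +: excludes Fusobacterium nucleatum, Prevotella melaninogenica — 6 left.
Nitrate −: excludes Cutibacterium acnes, Clostridium septicum, Actinomyces israelii — 3 left.
Indole −: all 3 remaining candidates are consistent.
Catalase −: all 3 remaining candidates are consistent.
Esculin +: excludes Peptostreptococcus anaerobius, Clostridium tetani — 1 left.
Motility +: the one remaining candidate is consistent.

Clostridium difficile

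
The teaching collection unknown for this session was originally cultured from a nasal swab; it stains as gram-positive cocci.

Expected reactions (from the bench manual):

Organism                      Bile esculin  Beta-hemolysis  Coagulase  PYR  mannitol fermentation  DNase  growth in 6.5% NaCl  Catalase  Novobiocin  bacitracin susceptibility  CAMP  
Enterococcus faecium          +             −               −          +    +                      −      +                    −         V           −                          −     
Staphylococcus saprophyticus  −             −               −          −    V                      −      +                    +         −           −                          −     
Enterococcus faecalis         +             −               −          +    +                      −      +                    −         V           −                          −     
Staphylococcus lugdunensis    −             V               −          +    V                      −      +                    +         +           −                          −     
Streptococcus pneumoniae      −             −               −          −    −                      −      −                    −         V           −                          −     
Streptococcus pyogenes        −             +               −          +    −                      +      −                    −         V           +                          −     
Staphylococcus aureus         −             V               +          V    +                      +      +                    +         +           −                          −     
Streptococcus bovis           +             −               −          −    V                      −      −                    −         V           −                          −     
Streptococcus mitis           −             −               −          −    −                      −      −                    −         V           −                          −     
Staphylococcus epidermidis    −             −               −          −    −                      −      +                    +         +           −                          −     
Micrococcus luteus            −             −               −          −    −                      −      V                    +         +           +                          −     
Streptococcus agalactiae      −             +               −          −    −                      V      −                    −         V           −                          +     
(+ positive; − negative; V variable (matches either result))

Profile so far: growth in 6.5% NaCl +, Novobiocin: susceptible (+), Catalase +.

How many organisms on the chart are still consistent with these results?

Novobiocin +: excludes Staphylococcus saprophyticus — 11 left.
growth in 6.5% NaCl +: excludes 5 organisms — 6 left.
Catalase +: excludes Enterococcus faecium, Enterococcus faecalis — 4 left.
Still consistent: Micrococcus luteus, Staphylococcus aureus, Staphylococcus epidermidis, Staphylococcus lugdunensis.

4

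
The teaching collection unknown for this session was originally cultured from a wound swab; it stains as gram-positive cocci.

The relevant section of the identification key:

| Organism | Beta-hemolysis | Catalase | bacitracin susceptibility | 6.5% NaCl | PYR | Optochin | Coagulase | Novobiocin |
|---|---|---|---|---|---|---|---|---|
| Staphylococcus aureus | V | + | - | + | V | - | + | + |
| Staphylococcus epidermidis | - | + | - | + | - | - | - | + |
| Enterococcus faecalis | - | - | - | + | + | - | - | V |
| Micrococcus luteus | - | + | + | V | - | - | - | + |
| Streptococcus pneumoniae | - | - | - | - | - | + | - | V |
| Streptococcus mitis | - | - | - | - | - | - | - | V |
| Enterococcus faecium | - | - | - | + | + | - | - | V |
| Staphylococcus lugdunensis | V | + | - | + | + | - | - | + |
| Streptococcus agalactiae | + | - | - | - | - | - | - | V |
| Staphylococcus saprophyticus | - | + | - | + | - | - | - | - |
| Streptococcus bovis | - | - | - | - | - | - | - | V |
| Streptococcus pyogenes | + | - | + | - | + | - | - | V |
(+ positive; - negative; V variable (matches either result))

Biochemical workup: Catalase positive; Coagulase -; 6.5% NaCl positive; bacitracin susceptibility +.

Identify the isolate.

Coagulase -: excludes Staphylococcus aureus — 11 left.
6.5% NaCl +: excludes 5 organisms — 6 left.
bacitracin susceptibility +: excludes 5 organisms — 1 left.
Catalase +: the one remaining candidate is consistent.

Micrococcus luteus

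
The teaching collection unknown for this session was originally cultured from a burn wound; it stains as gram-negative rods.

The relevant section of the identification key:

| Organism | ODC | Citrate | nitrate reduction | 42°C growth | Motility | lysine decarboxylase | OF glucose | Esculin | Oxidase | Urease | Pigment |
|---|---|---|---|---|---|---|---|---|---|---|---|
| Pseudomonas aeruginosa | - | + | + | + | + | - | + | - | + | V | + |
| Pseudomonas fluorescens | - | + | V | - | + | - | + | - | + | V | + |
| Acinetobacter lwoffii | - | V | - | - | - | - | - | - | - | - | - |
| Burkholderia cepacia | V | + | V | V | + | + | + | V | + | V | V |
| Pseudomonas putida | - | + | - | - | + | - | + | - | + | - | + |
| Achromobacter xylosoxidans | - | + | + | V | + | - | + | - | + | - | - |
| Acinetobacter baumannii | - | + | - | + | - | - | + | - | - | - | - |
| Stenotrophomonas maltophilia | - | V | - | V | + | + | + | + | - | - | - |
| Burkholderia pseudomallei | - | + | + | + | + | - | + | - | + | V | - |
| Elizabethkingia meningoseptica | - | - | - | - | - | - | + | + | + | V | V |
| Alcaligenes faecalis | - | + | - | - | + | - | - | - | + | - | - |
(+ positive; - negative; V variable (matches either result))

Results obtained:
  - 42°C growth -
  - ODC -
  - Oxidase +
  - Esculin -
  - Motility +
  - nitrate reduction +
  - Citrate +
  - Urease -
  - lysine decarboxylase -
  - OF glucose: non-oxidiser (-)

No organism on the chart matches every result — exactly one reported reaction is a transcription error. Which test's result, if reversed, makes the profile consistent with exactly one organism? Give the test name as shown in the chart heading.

As reported, no row in the chart matches all 10 reactions.
Reversing Oxidase → still no organism matches.
Reversing Urease → still no organism matches.
Reversing Citrate → still no organism matches.
Reversing nitrate reduction (to -) → unique match: Alcaligenes faecalis.
Reversing Esculin → still no organism matches.
Reversing 42°C growth → still no organism matches.
Reversing OF glucose → 2 organisms match (not unique).
Reversing lysine decarboxylase → still no organism matches.
Reversing ODC → still no organism matches.
Reversing Motility → still no organism matches.

nitrate reduction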